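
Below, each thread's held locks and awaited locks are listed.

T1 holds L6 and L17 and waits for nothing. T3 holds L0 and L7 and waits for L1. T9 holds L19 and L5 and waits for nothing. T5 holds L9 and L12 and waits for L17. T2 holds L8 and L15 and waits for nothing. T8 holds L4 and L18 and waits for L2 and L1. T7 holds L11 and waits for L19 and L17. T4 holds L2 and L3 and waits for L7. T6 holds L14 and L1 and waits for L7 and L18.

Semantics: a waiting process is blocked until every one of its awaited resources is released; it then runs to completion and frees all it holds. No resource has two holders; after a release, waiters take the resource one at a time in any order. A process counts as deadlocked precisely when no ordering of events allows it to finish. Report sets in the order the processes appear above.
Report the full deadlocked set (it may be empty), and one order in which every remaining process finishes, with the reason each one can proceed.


Deadlocked set: T3, T8, T4 and T6.
Key observation: T3 -> T6 -> T3 is a circular wait — nothing in it can go first; T8 and T4 are caught in further circular waits.
One completion order for the rest: T1, T2, T9, T7, T5.
Step-by-step check:
  run T1 (it waits on nothing); releases L6 and L17
  run T2 (it waits on nothing); releases L8 and L15
  run T9 (it waits on nothing); releases L19 and L5
  T7: everything it awaited (L19 and L17) is free; runs, freeing L11
  T5: everything it awaited (L17) is free; runs, freeing L9 and L12


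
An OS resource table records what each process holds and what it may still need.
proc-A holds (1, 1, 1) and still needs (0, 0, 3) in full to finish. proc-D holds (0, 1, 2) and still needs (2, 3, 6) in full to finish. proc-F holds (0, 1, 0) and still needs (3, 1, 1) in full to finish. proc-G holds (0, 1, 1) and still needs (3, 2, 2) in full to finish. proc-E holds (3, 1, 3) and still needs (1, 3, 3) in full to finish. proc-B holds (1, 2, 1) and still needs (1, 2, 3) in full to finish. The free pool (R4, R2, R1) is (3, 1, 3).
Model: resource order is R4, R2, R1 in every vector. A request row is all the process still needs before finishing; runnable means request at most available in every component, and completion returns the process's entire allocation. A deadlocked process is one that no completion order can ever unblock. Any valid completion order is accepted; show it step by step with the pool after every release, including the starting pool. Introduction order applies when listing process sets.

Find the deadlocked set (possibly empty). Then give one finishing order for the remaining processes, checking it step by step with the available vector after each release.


Nothing here is deadlocked.
Key observation: proc-F leads a chain of completions in which each release enables another process.
One completion order for the rest: proc-F, proc-B, proc-E, proc-A, proc-D, proc-G. Walking it through:
  pool = (3, 1, 3)
  proc-F: need (3, 1, 1) fits (3, 1, 3); releases (0, 1, 0), pool now (3, 2, 3)
  proc-B: need (1, 2, 3) fits (3, 2, 3); releases (1, 2, 1), pool now (4, 4, 4)
  proc-E: need (1, 3, 3) fits (4, 4, 4); releases (3, 1, 3), pool now (7, 5, 7)
  proc-A: need (0, 0, 3) fits (7, 5, 7); releases (1, 1, 1), pool now (8, 6, 8)
  proc-D: need (2, 3, 6) fits (8, 6, 8); releases (0, 1, 2), pool now (8, 7, 10)
  proc-G: need (3, 2, 2) fits (8, 7, 10); releases (0, 1, 1), pool now (8, 8, 11)


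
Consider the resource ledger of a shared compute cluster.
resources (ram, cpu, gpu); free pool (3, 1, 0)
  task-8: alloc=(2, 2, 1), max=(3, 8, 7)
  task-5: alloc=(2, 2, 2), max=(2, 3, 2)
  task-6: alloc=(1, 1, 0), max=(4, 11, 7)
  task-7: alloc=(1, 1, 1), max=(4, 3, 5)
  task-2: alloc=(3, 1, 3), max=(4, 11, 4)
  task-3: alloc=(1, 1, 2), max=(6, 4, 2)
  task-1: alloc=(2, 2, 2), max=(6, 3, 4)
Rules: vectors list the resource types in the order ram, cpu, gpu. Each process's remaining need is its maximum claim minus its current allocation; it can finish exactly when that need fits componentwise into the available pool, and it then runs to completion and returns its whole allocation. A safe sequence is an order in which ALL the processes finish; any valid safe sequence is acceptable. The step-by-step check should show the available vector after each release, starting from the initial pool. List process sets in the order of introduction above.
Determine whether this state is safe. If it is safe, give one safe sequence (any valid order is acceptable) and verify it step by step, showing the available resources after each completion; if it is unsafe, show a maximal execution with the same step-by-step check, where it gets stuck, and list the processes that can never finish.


UNSAFE — no complete ordering exists.
Key observation: the pool after task-5, task-1, task-3, task-8, task-7 is (11, 9, 8); every surviving request exceeds it in cpu, so progress ends there.
A maximal execution: task-5, task-1, task-3, task-8, task-7 — then nothing else fits. Verifying each step:
  pool = (3, 1, 0)
  run task-5 (needs (0, 1, 0), free (3, 1, 0)); after release of (2, 2, 2) the pool is (5, 3, 2)
  run task-1 (needs (4, 1, 2), free (5, 3, 2)); after release of (2, 2, 2) the pool is (7, 5, 4)
  run task-3 (needs (5, 3, 0), free (7, 5, 4)); after release of (1, 1, 2) the pool is (8, 6, 6)
  run task-8 (needs (1, 6, 6), free (8, 6, 6)); after release of (2, 2, 1) the pool is (10, 8, 7)
  run task-7 (needs (3, 2, 4), free (10, 8, 7)); after release of (1, 1, 1) the pool is (11, 9, 8)
  task-6 cannot run: need (3, 10, 7) vs free (11, 9, 8) (insufficient cpu)
  task-2 cannot run: need (1, 10, 1) vs free (11, 9, 8) (insufficient cpu)
Processes that can never finish: task-6 and task-2.


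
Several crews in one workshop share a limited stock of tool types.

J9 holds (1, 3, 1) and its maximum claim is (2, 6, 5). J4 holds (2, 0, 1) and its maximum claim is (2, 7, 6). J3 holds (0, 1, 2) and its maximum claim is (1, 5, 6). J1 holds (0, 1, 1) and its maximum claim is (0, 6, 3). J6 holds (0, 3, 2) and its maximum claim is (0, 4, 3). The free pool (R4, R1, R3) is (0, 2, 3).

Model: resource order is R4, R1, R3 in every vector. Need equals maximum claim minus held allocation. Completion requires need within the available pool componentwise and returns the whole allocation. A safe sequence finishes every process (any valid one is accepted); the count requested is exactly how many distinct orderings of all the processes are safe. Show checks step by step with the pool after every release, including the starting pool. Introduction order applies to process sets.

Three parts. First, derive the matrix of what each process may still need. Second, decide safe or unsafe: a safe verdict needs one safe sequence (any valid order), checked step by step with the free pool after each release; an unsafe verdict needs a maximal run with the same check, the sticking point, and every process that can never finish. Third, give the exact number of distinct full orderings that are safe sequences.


(1) Remaining need (order R4, R1, R3):
  J9: (1, 3, 4)
  J4: (0, 7, 5)
  J3: (1, 4, 4)
  J1: (0, 5, 2)
  J6: (0, 1, 1)
(2) UNSAFE.
Key observation: after J6, J1 the pool peaks at (0, 6, 6), and each blocked process is short somewhere: J9 on R4; J4 on R1; J3 on R4.
Going as far as possible: J6, J1; after that, nothing fits. Step-by-step check:
  pool = (0, 2, 3)
  run J6 (needs (0, 1, 1), free (0, 2, 3)); after release of (0, 3, 2) the pool is (0, 5, 5)
  run J1 (needs (0, 5, 2), free (0, 5, 5)); after release of (0, 1, 1) the pool is (0, 6, 6)
  blocked: J9 wants (1, 3, 4), pool (0, 6, 6) — not enough R4
  blocked: J4 wants (0, 7, 5), pool (0, 6, 6) — not enough R1
  blocked: J3 wants (1, 4, 4), pool (0, 6, 6) — not enough R4
Permanently blocked: J9, J4 and J3.
(3) The exact count: 0 of the possible complete orderings are safe sequences.


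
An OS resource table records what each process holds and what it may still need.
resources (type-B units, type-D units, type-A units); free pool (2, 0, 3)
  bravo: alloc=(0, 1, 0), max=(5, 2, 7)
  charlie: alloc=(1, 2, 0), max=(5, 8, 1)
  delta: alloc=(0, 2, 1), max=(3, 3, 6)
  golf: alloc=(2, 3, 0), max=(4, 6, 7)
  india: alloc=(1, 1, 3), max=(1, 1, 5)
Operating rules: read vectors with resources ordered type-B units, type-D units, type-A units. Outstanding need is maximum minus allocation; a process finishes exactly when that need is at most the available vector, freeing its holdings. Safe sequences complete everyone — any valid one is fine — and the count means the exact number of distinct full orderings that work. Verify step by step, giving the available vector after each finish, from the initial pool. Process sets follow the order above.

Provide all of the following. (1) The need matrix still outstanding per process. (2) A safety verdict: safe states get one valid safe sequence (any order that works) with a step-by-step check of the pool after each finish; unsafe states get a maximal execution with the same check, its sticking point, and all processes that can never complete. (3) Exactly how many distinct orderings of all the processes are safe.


(1) Remaining need (order type-B units, type-D units, type-A units):
  bravo: (5, 1, 7)
  charlie: (4, 6, 1)
  delta: (3, 1, 5)
  golf: (2, 3, 7)
  india: (0, 0, 2)
(2) SAFE, for example via the order india, delta, golf, bravo, charlie.
Key observation: the order's first zero-slack moment is delta ((3, 1, 5) needed, (3, 1, 6) free — a requested resource with nothing to spare).
Check, step by step:
  pool = (2, 0, 3)
  run india (needs (0, 0, 2), free (2, 0, 3)); after release of (1, 1, 3) the pool is (3, 1, 6)
  run delta (needs (3, 1, 5), free (3, 1, 6)); after release of (0, 2, 1) the pool is (3, 3, 7)
  run golf (needs (2, 3, 7), free (3, 3, 7)); after release of (2, 3, 0) the pool is (5, 6, 7)
  run bravo (needs (5, 1, 7), free (5, 6, 7)); after release of (0, 1, 0) the pool is (5, 7, 7)
  run charlie (needs (4, 6, 1), free (5, 7, 7)); after release of (1, 2, 0) the pool is (6, 9, 7)
(3) Precisely 2 of the possible complete orderings are safe sequences.


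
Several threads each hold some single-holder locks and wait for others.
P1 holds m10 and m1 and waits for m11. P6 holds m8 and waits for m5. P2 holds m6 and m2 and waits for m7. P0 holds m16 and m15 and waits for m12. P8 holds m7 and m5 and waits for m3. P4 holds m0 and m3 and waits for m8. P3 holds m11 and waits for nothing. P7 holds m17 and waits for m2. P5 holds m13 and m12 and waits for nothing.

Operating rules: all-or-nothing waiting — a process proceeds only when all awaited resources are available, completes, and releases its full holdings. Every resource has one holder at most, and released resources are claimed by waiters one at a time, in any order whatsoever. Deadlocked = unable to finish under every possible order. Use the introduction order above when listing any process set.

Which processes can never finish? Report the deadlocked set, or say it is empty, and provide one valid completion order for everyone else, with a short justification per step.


Deadlocked: P6, P2, P8, P4 and P7.
Key observation: the loop P6 -> P8 -> P4 -> P6 blocks itself forever; P2 and P7 wait into the deadlock from upstream.
The rest can finish in the order P3, P5, P1, P0.
Walking it through:
  P3 waits on nothing -> runs at once and releases m11
  P5 waits on nothing -> runs at once and releases m13 and m12
  P1: everything it awaited (m11) is free; runs, freeing m10 and m1
  P0: everything it awaited (m12) is free; runs, freeing m16 and m15


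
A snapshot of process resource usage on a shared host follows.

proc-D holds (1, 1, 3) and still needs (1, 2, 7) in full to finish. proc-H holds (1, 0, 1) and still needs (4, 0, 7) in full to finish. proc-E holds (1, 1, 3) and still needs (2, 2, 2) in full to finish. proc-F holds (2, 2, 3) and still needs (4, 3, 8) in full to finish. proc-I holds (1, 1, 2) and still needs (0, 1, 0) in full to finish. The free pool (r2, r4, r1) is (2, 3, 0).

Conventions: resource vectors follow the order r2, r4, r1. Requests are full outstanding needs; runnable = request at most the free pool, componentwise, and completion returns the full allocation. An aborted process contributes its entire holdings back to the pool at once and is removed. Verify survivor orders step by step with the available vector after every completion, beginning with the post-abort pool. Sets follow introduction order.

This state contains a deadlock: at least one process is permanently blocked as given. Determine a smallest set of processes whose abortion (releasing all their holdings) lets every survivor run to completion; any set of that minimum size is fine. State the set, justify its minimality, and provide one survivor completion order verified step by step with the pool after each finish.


Minimum abort set: proc-F.
Key observation: the deadlocked proc-D becomes finishable only because proc-F released (2, 2, 3); it completes at step 3 below.
Why nothing smaller works: aborting no one leaves the state deadlocked as given.
One survivor order: proc-E, proc-I, proc-D, proc-H. Check, step by step (post-abort pool first):
  pool = (4, 5, 3)
  run proc-E (needs (2, 2, 2), free (4, 5, 3)); after release of (1, 1, 3) the pool is (5, 6, 6)
  run proc-I (needs (0, 1, 0), free (5, 6, 6)); after release of (1, 1, 2) the pool is (6, 7, 8)
  run proc-D (needs (1, 2, 7), free (6, 7, 8)); after release of (1, 1, 3) the pool is (7, 8, 11)
  run proc-H (needs (4, 0, 7), free (7, 8, 11)); after release of (1, 0, 1) the pool is (8, 8, 12)


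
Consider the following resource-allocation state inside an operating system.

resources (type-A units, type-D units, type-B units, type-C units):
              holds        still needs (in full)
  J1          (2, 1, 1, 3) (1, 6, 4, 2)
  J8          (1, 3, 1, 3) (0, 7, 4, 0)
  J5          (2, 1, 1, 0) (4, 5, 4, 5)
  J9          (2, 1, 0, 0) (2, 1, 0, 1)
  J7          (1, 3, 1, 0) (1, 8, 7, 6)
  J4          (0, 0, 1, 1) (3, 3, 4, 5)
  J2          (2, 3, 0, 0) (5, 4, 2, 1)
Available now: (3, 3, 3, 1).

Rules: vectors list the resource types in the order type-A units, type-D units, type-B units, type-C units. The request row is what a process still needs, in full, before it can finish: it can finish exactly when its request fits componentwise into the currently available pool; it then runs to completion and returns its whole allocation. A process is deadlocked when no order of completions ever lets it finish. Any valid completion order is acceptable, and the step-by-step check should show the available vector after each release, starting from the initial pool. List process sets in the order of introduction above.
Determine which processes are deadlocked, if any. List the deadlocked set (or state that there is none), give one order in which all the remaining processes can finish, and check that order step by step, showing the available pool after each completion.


The deadlocked set is J1, J8, J5, J7 and J4.
Key observation: once J9, J2 finish, the pool peaks at (7, 7, 3, 1) — and every remaining process still needs more type-B units than that.
A valid finishing order for the others: J9, J2. Walking it through:
  pool = (3, 3, 3, 1)
  J9: need (2, 1, 0, 1) fits (3, 3, 3, 1); releases (2, 1, 0, 0), pool now (5, 4, 3, 1)
  J2: need (5, 4, 2, 1) fits (5, 4, 3, 1); releases (2, 3, 0, 0), pool now (7, 7, 3, 1)
The stuck group stays short no matter what:
  blocked: J1 wants (1, 6, 4, 2), pool (7, 7, 3, 1) — not enough type-B units and type-C units
  blocked: J8 wants (0, 7, 4, 0), pool (7, 7, 3, 1) — not enough type-B units
  blocked: J5 wants (4, 5, 4, 5), pool (7, 7, 3, 1) — not enough type-B units and type-C units
  blocked: J7 wants (1, 8, 7, 6), pool (7, 7, 3, 1) — not enough type-D units, type-B units and type-C units
  blocked: J4 wants (3, 3, 4, 5), pool (7, 7, 3, 1) — not enough type-B units and type-C units


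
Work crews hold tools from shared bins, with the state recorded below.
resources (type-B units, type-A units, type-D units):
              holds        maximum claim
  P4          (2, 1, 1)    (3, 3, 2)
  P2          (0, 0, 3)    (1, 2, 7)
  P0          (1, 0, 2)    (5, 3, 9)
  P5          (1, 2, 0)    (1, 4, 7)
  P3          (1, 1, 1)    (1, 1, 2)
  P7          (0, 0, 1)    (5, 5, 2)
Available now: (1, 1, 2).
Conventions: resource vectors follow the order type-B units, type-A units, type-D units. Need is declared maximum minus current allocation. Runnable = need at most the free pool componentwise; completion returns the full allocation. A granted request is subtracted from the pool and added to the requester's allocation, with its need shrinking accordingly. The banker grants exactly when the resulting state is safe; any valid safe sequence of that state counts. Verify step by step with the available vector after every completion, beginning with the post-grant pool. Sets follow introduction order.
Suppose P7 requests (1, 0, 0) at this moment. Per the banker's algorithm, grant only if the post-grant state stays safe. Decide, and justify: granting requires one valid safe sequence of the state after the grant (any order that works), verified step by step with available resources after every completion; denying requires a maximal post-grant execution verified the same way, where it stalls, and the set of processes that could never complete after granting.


GRANT. The post-grant state is safe; one safe sequence: P3, P4, P2, P5, P7, P0.
Key observation: with (0, 1, 2) left after the transfer, P3 can run at once — the state stays safe.
Step-by-step check of the post-grant state:
  pool = (0, 1, 2)
  P3: need (0, 0, 1) fits (0, 1, 2); releases (1, 1, 1), pool now (1, 2, 3)
  P4: need (1, 2, 1) fits (1, 2, 3); releases (2, 1, 1), pool now (3, 3, 4)
  P2: need (1, 2, 4) fits (3, 3, 4); releases (0, 0, 3), pool now (3, 3, 7)
  P5: need (0, 2, 7) fits (3, 3, 7); releases (1, 2, 0), pool now (4, 5, 7)
  P7: need (4, 5, 1) fits (4, 5, 7); releases (1, 0, 1), pool now (5, 5, 8)
  P0: need (4, 3, 7) fits (5, 5, 8); releases (1, 0, 2), pool now (6, 5, 10)


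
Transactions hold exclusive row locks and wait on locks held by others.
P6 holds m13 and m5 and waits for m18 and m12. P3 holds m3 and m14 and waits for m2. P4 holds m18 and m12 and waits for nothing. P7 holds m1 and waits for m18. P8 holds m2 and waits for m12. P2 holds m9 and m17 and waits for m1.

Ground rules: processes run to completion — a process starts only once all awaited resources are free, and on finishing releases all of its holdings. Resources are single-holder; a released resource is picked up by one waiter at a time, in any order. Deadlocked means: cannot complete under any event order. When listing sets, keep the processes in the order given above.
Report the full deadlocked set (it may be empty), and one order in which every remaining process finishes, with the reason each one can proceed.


No process is deadlocked.
Key observation: all waits point, directly or indirectly, at processes that can finish, so nothing is permanently blocked.
A valid finishing order for the others: P4, P6, P8, P3, P7, P2.
Step-by-step check:
  run P4 (it waits on nothing); releases m18 and m12
  P6 waits on m18 and m12 — all released -> runs and releases m13 and m5
  P8 waits on m12 — all released -> runs and releases m2
  P3 waits on m2 — all released -> runs and releases m3 and m14
  P7 waits on m18 — all released -> runs and releases m1
  P2 waits on m1 — all released -> runs and releases m9 and m17


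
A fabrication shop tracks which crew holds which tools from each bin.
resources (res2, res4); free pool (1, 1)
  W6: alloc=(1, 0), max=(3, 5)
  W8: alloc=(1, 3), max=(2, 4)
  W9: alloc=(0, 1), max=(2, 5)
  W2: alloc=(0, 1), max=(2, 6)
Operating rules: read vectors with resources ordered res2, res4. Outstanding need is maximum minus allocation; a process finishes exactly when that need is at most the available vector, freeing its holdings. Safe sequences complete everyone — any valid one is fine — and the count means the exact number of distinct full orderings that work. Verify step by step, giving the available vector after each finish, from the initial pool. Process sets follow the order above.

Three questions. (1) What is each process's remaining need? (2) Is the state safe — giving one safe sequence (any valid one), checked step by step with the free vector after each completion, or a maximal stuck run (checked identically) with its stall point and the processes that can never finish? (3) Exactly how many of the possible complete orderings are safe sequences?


(1) Remaining need (order res2, res4):
  W6: (2, 5)
  W8: (1, 1)
  W9: (2, 4)
  W2: (2, 5)
(2) SAFE. One safe sequence: W8, W9, W2, W6.
Key observation: the first exact fit in this order is W8 — it needs (1, 1) with (1, 1) free, meeting a requested resource to the last unit.
Verifying each step:
  pool = (1, 1)
  W8: need (1, 1) fits (1, 1); releases (1, 3), pool now (2, 4)
  W9: need (2, 4) fits (2, 4); releases (0, 1), pool now (2, 5)
  W2: need (2, 5) fits (2, 5); releases (0, 1), pool now (2, 6)
  W6: need (2, 5) fits (2, 6); releases (1, 0), pool now (3, 6)
(3) The exact count: 2 of the possible complete orderings are safe sequences.


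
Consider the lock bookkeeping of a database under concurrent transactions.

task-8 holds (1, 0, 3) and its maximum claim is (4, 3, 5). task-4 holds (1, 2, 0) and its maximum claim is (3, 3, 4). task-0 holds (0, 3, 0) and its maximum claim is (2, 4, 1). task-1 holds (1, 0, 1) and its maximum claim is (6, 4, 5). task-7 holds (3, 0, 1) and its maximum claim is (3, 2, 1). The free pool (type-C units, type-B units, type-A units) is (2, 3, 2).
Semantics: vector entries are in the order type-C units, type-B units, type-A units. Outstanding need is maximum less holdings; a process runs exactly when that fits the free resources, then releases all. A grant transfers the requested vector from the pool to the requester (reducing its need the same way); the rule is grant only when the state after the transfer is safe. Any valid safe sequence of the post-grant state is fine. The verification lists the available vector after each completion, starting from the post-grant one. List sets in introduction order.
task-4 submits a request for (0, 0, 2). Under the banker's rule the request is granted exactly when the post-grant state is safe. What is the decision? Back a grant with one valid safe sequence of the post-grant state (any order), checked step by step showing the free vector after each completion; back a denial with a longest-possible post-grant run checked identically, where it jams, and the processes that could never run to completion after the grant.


DENY. Granting would leave the state unsafe.
Key observation: after task-7, task-0 complete, (5, 6, 1) is the best the pool ever gets, yet each leftover process wants more type-A units.
On the post-grant state, task-7, task-0 is a maximal run — nothing extends it. Verifying each step:
  pool = (2, 3, 0)
  task-7 needs (0, 2, 0) <= (2, 3, 0) -> finishes; pool += (3, 0, 1) = (5, 3, 1)
  task-0 needs (2, 1, 1) <= (5, 3, 1) -> finishes; pool += (0, 3, 0) = (5, 6, 1)
  task-8 still needs (3, 3, 2) but only (5, 6, 1) is free — short on type-A units
  task-4 still needs (2, 1, 2) but only (5, 6, 1) is free — short on type-A units
  task-1 still needs (5, 4, 4) but only (5, 6, 1) is free — short on type-A units
Had the request been granted, task-8, task-4 and task-1 could never finish.


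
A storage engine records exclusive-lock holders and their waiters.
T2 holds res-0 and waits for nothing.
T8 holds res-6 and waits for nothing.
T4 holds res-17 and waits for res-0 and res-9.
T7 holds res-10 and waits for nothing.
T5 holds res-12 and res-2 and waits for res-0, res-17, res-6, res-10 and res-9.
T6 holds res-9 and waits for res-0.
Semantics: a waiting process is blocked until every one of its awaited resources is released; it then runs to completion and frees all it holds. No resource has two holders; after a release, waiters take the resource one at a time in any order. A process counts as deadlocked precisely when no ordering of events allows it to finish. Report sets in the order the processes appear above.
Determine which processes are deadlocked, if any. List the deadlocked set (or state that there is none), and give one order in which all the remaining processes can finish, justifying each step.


Nothing here is deadlocked.
Key observation: the wait relation is loop-free; peeling off processes with no waits unwinds the whole state.
The rest can finish in the order T2, T8, T7, T6, T4, T5.
Walking it through:
  T2: no waits; runs immediately, freeing res-0
  T8: no waits; runs immediately, freeing res-6
  T7: no waits; runs immediately, freeing res-10
  T6 waits on res-0 — all released -> runs and releases res-9
  T4 waits on res-0 and res-9 — all released -> runs and releases res-17
  T5 waits on res-0, res-17, res-6, res-10 and res-9 — all released -> runs and releases res-12 and res-2


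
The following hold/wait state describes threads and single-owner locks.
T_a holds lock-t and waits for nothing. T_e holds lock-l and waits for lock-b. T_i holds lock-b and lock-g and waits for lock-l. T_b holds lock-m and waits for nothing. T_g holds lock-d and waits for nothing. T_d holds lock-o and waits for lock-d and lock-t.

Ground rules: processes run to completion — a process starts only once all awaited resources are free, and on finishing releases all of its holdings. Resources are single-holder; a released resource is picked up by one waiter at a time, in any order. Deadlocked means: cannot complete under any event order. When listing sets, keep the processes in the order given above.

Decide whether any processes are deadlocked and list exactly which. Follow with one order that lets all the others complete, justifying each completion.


The deadlocked set is T_e and T_i.
Key observation: the wait chain closes on itself along T_e -> T_i -> T_e; no other process is dragged down with it.
A valid finishing order for the others: T_a, T_g, T_d, T_b.
Verifying each step:
  T_a waits on nothing -> runs at once and releases lock-t
  T_g waits on nothing -> runs at once and releases lock-d
  T_d: everything it awaited (lock-d and lock-t) is free; runs, freeing lock-o
  T_b waits on nothing -> runs at once and releases lock-m


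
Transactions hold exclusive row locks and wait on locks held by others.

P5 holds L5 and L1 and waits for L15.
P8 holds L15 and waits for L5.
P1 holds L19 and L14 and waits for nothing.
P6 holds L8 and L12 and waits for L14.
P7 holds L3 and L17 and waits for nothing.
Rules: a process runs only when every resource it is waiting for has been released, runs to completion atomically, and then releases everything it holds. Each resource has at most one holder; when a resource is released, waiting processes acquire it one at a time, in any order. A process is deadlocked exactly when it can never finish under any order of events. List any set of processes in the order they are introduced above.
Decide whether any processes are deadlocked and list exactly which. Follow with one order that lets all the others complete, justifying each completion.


Deadlocked: P5 and P8.
Key observation: along P5 -> P8 -> P5, each member waits on what the next one holds — a deadlock; no other process is dragged down with it.
The rest can finish in the order P7, P1, P6.
Verifying each step:
  P7 waits on nothing -> runs at once and releases L3 and L17
  P1 waits on nothing -> runs at once and releases L19 and L14
  P6 waits on L14 — all released -> runs and releases L8 and L12


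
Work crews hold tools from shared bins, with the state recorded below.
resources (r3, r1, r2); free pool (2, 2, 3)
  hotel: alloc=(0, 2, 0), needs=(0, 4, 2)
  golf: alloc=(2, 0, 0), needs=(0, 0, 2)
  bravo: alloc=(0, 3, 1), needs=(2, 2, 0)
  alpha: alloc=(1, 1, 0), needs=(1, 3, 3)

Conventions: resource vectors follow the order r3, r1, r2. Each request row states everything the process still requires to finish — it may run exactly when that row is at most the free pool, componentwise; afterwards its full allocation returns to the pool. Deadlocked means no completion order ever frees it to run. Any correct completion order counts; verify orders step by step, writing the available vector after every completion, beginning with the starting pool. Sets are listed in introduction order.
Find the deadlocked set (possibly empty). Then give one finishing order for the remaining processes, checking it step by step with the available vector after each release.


Nothing here is deadlocked.
Key observation: bravo can run right away; the returned allocation unlocks the remaining processes in turn.
A valid finishing order for the others: bravo, golf, alpha, hotel. Verifying each step:
  pool = (2, 2, 3)
  run bravo (needs (2, 2, 0), free (2, 2, 3)); after release of (0, 3, 1) the pool is (2, 5, 4)
  run golf (needs (0, 0, 2), free (2, 5, 4)); after release of (2, 0, 0) the pool is (4, 5, 4)
  run alpha (needs (1, 3, 3), free (4, 5, 4)); after release of (1, 1, 0) the pool is (5, 6, 4)
  run hotel (needs (0, 4, 2), free (5, 6, 4)); after release of (0, 2, 0) the pool is (5, 8, 4)


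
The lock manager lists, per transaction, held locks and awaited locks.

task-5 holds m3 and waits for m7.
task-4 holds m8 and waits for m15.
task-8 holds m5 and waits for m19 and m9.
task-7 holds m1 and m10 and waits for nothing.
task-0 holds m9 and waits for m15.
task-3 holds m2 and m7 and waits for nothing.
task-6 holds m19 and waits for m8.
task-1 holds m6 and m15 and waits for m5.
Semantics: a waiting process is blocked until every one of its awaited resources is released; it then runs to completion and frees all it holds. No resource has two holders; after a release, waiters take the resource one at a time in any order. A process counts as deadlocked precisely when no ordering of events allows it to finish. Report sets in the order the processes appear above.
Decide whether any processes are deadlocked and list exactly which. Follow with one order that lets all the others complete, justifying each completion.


Deadlocked: task-4, task-8, task-0, task-6 and task-1.
Key observation: along task-1 -> task-8 -> task-0 -> task-1, each member waits on what the next one holds — a deadlock; task-4 and task-6 are caught in further circular waits.
The rest can finish in the order task-3, task-7, task-5.
Check, step by step:
  task-3 waits on nothing -> runs at once and releases m2 and m7
  task-7 waits on nothing -> runs at once and releases m1 and m10
  run task-5 (all its waits — m7 — are resolved); releases m3


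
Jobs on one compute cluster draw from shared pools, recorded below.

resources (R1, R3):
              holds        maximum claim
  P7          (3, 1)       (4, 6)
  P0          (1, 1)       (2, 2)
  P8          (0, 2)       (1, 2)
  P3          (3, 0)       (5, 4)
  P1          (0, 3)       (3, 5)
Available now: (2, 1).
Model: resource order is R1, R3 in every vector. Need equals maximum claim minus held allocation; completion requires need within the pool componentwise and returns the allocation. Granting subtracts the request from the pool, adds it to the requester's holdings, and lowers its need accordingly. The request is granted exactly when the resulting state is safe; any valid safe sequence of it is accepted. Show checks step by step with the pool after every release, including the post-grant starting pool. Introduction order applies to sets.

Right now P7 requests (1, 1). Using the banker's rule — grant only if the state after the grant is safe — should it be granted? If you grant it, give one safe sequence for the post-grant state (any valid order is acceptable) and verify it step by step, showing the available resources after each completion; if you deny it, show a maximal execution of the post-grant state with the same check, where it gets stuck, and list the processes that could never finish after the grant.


DENY. Granting would leave the state unsafe.
Key observation: after P8, P0 the pool peaks at (2, 3), and each blocked process is short somewhere: P7 on R3; P3 on R3; P1 on R1.
On the post-grant state, P8, P0 is a maximal run — nothing extends it. Walking it through:
  pool = (1, 0)
  P8: need (1, 0) fits (1, 0); releases (0, 2), pool now (1, 2)
  P0: need (1, 1) fits (1, 2); releases (1, 1), pool now (2, 3)
  blocked: P7 wants (0, 4), pool (2, 3) — not enough R3
  blocked: P3 wants (2, 4), pool (2, 3) — not enough R3
  blocked: P1 wants (3, 2), pool (2, 3) — not enough R1
Had the request been granted, P7, P3 and P1 could never finish.


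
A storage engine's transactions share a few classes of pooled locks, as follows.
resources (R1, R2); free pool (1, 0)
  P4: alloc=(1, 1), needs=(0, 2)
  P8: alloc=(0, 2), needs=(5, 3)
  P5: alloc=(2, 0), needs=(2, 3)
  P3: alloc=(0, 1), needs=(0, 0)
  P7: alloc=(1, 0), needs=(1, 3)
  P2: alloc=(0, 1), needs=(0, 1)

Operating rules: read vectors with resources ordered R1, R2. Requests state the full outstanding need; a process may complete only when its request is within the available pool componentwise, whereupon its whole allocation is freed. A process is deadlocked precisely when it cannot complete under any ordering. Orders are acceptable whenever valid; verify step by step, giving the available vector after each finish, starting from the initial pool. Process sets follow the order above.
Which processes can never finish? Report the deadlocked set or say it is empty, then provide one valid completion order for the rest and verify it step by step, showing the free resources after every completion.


Nothing here is deadlocked.
Key observation: there is always a runnable process — P3 first — so the state unwinds completely.
One completion order for the rest: P3, P2, P4, P5, P7, P8. Step-by-step check:
  pool = (1, 0)
  P3: need (0, 0) fits (1, 0); releases (0, 1), pool now (1, 1)
  P2: need (0, 1) fits (1, 1); releases (0, 1), pool now (1, 2)
  P4: need (0, 2) fits (1, 2); releases (1, 1), pool now (2, 3)
  P5: need (2, 3) fits (2, 3); releases (2, 0), pool now (4, 3)
  P7: need (1, 3) fits (4, 3); releases (1, 0), pool now (5, 3)
  P8: need (5, 3) fits (5, 3); releases (0, 2), pool now (5, 5)


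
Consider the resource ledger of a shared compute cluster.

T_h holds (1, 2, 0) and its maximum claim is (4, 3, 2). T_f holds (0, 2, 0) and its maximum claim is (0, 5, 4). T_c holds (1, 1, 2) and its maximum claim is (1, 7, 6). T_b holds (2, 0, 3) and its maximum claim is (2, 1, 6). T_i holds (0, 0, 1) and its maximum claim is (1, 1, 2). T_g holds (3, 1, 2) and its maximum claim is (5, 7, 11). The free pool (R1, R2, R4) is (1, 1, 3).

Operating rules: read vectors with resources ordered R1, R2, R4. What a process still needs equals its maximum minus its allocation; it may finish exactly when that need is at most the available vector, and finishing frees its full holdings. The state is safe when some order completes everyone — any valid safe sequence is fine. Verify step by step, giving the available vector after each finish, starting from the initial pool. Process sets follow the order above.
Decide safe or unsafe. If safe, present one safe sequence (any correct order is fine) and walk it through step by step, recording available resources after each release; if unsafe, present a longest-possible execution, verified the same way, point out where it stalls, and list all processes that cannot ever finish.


UNSAFE.
Key observation: once T_b, T_i, T_h, T_f finish, the pool peaks at (4, 5, 7) — and every remaining process still needs more R2 than that.
The run T_b, T_i, T_h, T_f cannot be extended any further. Walking it through:
  pool = (1, 1, 3)
  run T_b (needs (0, 1, 3), free (1, 1, 3)); after release of (2, 0, 3) the pool is (3, 1, 6)
  run T_i (needs (1, 1, 1), free (3, 1, 6)); after release of (0, 0, 1) the pool is (3, 1, 7)
  run T_h (needs (3, 1, 2), free (3, 1, 7)); after release of (1, 2, 0) the pool is (4, 3, 7)
  run T_f (needs (0, 3, 4), free (4, 3, 7)); after release of (0, 2, 0) the pool is (4, 5, 7)
  blocked: T_c wants (0, 6, 4), pool (4, 5, 7) — not enough R2
  blocked: T_g wants (2, 6, 9), pool (4, 5, 7) — not enough R2 and R4
Processes that can never finish: T_c and T_g.


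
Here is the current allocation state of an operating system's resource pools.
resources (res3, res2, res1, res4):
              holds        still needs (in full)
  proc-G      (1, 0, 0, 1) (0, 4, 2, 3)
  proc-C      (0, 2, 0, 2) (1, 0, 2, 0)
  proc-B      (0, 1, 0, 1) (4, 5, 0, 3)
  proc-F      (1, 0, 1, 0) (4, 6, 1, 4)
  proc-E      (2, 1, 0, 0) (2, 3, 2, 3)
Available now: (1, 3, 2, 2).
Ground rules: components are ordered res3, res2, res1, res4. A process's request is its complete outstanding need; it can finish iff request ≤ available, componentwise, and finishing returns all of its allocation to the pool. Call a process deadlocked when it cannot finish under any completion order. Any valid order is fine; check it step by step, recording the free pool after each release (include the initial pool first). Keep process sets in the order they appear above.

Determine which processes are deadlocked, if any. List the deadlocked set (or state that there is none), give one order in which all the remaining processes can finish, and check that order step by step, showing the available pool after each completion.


Nothing here is deadlocked.
Key observation: the pool covers proc-C at once, and every later process fits after earlier releases.
One completion order for the rest: proc-C, proc-G, proc-E, proc-B, proc-F. Step-by-step check:
  pool = (1, 3, 2, 2)
  run proc-C (needs (1, 0, 2, 0), free (1, 3, 2, 2)); after release of (0, 2, 0, 2) the pool is (1, 5, 2, 4)
  run proc-G (needs (0, 4, 2, 3), free (1, 5, 2, 4)); after release of (1, 0, 0, 1) the pool is (2, 5, 2, 5)
  run proc-E (needs (2, 3, 2, 3), free (2, 5, 2, 5)); after release of (2, 1, 0, 0) the pool is (4, 6, 2, 5)
  run proc-B (needs (4, 5, 0, 3), free (4, 6, 2, 5)); after release of (0, 1, 0, 1) the pool is (4, 7, 2, 6)
  run proc-F (needs (4, 6, 1, 4), free (4, 7, 2, 6)); after release of (1, 0, 1, 0) the pool is (5, 7, 3, 6)


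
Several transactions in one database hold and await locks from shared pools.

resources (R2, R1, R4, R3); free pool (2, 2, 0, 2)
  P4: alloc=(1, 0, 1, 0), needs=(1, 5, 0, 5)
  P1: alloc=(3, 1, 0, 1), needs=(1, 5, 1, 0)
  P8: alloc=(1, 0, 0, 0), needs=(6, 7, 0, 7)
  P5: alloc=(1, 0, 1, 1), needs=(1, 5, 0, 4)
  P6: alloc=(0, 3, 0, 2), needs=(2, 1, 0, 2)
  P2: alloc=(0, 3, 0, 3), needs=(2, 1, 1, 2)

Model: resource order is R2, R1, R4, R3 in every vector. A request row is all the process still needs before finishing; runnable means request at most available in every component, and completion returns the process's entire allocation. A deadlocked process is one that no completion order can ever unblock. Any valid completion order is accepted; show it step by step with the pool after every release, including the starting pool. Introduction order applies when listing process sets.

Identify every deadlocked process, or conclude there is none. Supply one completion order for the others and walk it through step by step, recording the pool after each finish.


The deadlocked set is empty.
Key observation: no deadlock: P6 fits now, and the freed resources carry the rest through.
One completion order for the rest: P6, P5, P1, P2, P8, P4. Step-by-step check:
  pool = (2, 2, 0, 2)
  P6 needs (2, 1, 0, 2) <= (2, 2, 0, 2) -> finishes; pool += (0, 3, 0, 2) = (2, 5, 0, 4)
  P5 needs (1, 5, 0, 4) <= (2, 5, 0, 4) -> finishes; pool += (1, 0, 1, 1) = (3, 5, 1, 5)
  P1 needs (1, 5, 1, 0) <= (3, 5, 1, 5) -> finishes; pool += (3, 1, 0, 1) = (6, 6, 1, 6)
  P2 needs (2, 1, 1, 2) <= (6, 6, 1, 6) -> finishes; pool += (0, 3, 0, 3) = (6, 9, 1, 9)
  P8 needs (6, 7, 0, 7) <= (6, 9, 1, 9) -> finishes; pool += (1, 0, 0, 0) = (7, 9, 1, 9)
  P4 needs (1, 5, 0, 5) <= (7, 9, 1, 9) -> finishes; pool += (1, 0, 1, 0) = (8, 9, 2, 9)


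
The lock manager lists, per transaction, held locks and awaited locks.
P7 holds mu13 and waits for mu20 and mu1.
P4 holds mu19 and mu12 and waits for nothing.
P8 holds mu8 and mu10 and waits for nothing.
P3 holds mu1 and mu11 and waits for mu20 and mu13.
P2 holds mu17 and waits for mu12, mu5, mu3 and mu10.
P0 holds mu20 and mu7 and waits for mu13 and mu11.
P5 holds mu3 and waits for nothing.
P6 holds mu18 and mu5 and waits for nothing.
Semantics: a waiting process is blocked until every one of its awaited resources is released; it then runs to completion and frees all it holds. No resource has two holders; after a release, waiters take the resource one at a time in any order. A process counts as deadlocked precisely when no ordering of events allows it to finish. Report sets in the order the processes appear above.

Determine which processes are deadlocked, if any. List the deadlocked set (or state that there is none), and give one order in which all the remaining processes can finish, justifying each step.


Deadlocked: P7, P3 and P0.
Key observation: along P7 -> P3 -> P7, each member waits on what the next one holds — a deadlock; P0 is caught in further circular waits.
The rest can finish in the order P6, P8, P4, P5, P2.
Walking it through:
  run P6 (it waits on nothing); releases mu18 and mu5
  run P8 (it waits on nothing); releases mu8 and mu10
  run P4 (it waits on nothing); releases mu19 and mu12
  run P5 (it waits on nothing); releases mu3
  P2: everything it awaited (mu12, mu5, mu3 and mu10) is free; runs, freeing mu17
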